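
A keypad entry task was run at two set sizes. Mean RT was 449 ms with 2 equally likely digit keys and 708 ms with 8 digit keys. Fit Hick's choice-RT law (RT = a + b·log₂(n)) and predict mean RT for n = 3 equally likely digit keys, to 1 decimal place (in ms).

524.8 ms

Fit slope and intercept:
  b = (708 − 449) / (log₂ 8 − log₂ 2) = 259 / (3 − 1) = 129.500 ms/bit
  a = 449 − 129.500 × 1 = 319.500 ms
Then RT(3) = 319.500 + 129.500 × log₂ 3 = 319.500 + 129.500 × 1.5850 ≈ 524.753 ms.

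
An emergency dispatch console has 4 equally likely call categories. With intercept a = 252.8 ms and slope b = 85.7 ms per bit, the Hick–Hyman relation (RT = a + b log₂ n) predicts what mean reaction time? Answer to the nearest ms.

424 ms

log₂(4) = 2 bits, so RT = 252.8 + 85.7 × 2 ≈ 424.200 ms.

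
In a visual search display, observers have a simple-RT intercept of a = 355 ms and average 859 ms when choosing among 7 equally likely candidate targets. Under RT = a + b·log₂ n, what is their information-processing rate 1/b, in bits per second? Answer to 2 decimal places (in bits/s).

Choice component = 859 − 355 = 504 ms over log₂(7) = 2.8074 bits.
b = 504 / 2.8074 = 179.528 ms/bit, so 1/b = 5.570 bits/s.

5.57 bits/s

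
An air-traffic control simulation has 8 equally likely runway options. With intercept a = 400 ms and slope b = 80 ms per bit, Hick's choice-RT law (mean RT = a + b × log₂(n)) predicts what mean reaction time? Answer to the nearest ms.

640 ms

log₂(8) = 3 bits, so RT = 400 + 80 × 3 ≈ 640.000 ms.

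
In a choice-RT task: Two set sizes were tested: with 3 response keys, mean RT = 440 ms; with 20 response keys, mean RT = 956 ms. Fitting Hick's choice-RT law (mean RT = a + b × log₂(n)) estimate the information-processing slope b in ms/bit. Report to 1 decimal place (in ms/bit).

188.5 ms/bit

b = (RT₂ − RT₁)/(log₂ n₂ − log₂ n₁) = (956 − 440)/(4.3219 − 1.5850) = 188.530 ms/bit.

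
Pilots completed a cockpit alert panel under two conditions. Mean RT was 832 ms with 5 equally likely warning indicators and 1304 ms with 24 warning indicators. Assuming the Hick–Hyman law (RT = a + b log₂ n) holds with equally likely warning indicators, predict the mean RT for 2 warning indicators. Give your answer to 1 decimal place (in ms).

556.3 ms

Fit slope and intercept:
  b = (1304 − 832) / (log₂ 24 − log₂ 5) = 472 / (4.5850 − 2.3219) = 208.570 ms/bit
  a = 832 − 208.570 × 2.3219 = 347.717 ms
Then RT(2) = 347.717 + 208.570 × log₂ 2 = 347.717 + 208.570 × 1 ≈ 556.286 ms.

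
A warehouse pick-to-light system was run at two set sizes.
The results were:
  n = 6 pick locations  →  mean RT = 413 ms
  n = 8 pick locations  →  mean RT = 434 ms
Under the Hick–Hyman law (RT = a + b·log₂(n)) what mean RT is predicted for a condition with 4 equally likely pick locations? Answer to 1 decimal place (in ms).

RT is linear in log₂ n, so two points fix the line:
  b = (434 − 413) / (log₂ 8 − log₂ 6) = 21 / (3 − 2.5850) = 50.598 ms/bit
  a = 413 − 50.598 × 2.5850 = 282.206 ms
Then RT(4) = 282.206 + 50.598 × log₂ 4 = 282.206 + 50.598 × 2 ≈ 383.402 ms.

383.4 ms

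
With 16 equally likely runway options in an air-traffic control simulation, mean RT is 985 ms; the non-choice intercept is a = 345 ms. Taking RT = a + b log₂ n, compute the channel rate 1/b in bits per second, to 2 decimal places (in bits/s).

6.25 bits/s

b = (985 − 345)/log₂ 16 = 640/4 = 160.000 ms per bit = 0.16000 s/bit; the reciprocal is 6.250 bits/s.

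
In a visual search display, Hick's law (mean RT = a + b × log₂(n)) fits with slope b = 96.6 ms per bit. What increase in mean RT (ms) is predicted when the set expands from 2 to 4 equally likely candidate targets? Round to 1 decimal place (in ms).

96.6 ms

ΔRT = (a + b log₂ n₂) − (a + b log₂ n₁) = b·(log₂ n₂ − log₂ n₁).
log₂(4) − log₂(2) = log₂(4/2) = log₂(2) = 1.
ΔRT = 96.6 × 1.0000 = 96.600 ms.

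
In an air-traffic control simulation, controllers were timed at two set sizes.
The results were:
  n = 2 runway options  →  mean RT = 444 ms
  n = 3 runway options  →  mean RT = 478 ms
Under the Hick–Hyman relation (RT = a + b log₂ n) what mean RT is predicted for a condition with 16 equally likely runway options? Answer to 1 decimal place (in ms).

618.4 ms

With log₂ n on the abscissa the relation is linear; from the two conditions:
  b = (478 − 444) / (log₂ 3 − log₂ 2) = 34 / (1.5850 − 1) = 58.123 ms/bit
  a = 444 − 58.123 × 1 = 385.877 ms
Then RT(16) = 385.877 + 58.123 × log₂ 16 = 385.877 + 58.123 × 4 ≈ 618.370 ms.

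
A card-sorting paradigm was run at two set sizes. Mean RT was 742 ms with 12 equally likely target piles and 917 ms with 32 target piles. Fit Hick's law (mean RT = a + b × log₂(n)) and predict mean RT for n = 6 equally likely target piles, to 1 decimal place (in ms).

618.3 ms

RT is linear in log₂ n, so two points fix the line:
  b = (917 − 742) / (log₂ 32 − log₂ 12) = 175 / (5 − 3.5850) = 123.672 ms/bit
  a = 742 − 123.672 × 3.5850 = 298.642 ms
Then RT(6) = 298.642 + 123.672 × log₂ 6 = 298.642 + 123.672 × 2.5850 ≈ 618.328 ms.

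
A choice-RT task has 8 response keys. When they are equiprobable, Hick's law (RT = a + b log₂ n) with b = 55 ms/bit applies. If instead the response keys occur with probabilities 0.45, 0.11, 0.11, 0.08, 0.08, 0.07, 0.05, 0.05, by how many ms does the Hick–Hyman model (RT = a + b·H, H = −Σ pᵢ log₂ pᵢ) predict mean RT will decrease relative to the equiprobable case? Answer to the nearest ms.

Equiprobable entropy H₀ = log₂ 8 = 3.0000 bits.
Skewed entropy H = −Σ pᵢ log₂ pᵢ = 2.5027 bits.
ΔRT = b·(H₀ − H) = 55 × 0.4973 = 27.35 ms.

27 ms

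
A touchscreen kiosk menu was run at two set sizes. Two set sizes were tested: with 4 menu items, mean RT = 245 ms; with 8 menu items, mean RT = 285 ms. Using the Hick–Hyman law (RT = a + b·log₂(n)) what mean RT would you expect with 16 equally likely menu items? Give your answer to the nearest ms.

325 ms

Fit slope and intercept:
  b = (285 − 245) / (log₂ 8 − log₂ 4) = 40 / (3 − 2) = 40 ms/bit
  a = 245 − 40 × 2 = 165 ms
Then RT(16) = 165 + 40 × log₂ 16 = 165 + 40 × 4 ≈ 325.000 ms.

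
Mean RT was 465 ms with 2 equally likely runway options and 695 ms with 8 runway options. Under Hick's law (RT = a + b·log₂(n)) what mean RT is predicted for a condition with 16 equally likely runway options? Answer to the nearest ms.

810 ms

Fit slope and intercept:
  b = (695 − 465) / (log₂ 8 − log₂ 2) = 230 / (3 − 1) = 115 ms/bit
  a = 465 − 115 × 1 = 350 ms
Then RT(16) = 350 + 115 × log₂ 16 = 350 + 115 × 4 ≈ 810.000 ms.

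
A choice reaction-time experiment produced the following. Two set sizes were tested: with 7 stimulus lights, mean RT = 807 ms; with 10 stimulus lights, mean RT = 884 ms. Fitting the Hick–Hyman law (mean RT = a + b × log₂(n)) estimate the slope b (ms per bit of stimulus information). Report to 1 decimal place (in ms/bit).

149.6 ms/bit

b = (RT₂ − RT₁)/(log₂ n₂ − log₂ n₁) = (884 − 807)/(3.3219 − 2.8074) = 149.639 ms/bit.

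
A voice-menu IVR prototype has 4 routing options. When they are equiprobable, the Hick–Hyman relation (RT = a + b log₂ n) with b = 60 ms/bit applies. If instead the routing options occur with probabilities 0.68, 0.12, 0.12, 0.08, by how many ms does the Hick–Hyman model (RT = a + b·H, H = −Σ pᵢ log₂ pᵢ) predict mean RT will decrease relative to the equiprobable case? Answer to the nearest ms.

36 ms

The RT saving is b·ΔH. Equiprobable H₀ = log₂(4) = 2.0000 bits; with the given probabilities H = 1.4040 bits.
b·(H₀ − H) = 60 × (2.0000 − 1.4040) = 35.76 ms.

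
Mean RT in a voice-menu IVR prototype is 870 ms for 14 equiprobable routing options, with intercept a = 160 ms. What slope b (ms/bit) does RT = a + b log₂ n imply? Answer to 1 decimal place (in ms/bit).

186.5 ms/bit

log₂(14) = 3.8074 bits.
b = (RT − a)/log₂ n = (870 − 160) / 3.8074 = 186.481 ms/bit.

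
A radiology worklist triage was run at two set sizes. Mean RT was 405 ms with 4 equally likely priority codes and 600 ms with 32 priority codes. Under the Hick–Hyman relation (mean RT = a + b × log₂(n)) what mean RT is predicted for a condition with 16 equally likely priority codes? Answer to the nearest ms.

535 ms

With log₂ n on the abscissa the relation is linear; from the two conditions:
  b = (600 − 405) / (log₂ 32 − log₂ 4) = 195 / (5 − 2) = 65 ms/bit
  a = 405 − 65 × 2 = 275 ms
Then RT(16) = 275 + 65 × log₂ 16 = 275 + 65 × 4 ≈ 535.000 ms.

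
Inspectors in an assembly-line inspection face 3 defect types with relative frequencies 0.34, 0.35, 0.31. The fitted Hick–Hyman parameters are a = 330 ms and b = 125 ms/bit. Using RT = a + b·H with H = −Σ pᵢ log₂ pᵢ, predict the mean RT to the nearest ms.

528 ms

Entropy contributions −pᵢ log₂ pᵢ: 0.5292, 0.5301, 0.5238; sum H = 1.5831 bits.
RT = a + bH = 330 + 125·1.5831 = 527.88 ms.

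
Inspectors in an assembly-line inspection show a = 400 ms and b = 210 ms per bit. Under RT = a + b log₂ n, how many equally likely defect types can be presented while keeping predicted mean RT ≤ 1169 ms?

12

210·log₂ n ≤ 1169 − 400 = 769, giving log₂ n ≤ 3.6619 and n ≤ 12.657. The largest whole number is 12.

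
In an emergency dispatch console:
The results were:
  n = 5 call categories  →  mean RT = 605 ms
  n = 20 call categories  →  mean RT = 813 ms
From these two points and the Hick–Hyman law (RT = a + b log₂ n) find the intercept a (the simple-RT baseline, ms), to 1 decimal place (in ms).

Slope: b = (813 − 605) / (log₂ 20 − log₂ 5) = 208/2.0000 = 104.000 ms/bit.
a = RT₁ − b·log₂ n₁ = 605 − 104.000 × 2.3219 = 363.519 ms.

363.5 ms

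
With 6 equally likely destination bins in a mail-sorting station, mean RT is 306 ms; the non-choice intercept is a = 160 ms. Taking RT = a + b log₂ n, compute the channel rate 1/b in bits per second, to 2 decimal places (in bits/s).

17.71 bits/s

Choice component = 306 − 160 = 146 ms over log₂(6) = 2.5850 bits.
b = 146 / 2.5850 = 56.481 ms/bit, so 1/b = 17.705 bits/s.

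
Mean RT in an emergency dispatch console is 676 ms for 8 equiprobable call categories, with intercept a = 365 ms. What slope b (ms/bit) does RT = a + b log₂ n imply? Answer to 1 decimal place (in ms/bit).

103.7 ms/bit

8 alternatives carry log₂ 8 = 3 bits; the choice cost is 676 − 365 = 311 ms, so b = 311/3 = 103.667 ms/bit.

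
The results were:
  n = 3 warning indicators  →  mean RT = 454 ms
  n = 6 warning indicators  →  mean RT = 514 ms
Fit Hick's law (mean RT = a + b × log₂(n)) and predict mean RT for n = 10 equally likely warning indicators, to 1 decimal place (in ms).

Solve the two-equation system in a and b:
  b = (514 − 454) / (log₂ 6 − log₂ 3) = 60 / (2.5850 − 1.5850) = 60.000 ms/bit
  a = 454 − 60.000 × 1.5850 = 358.902 ms
Then RT(10) = 358.902 + 60.000 × log₂ 10 = 358.902 + 60.000 × 3.3219 ≈ 558.218 ms.

558.2 ms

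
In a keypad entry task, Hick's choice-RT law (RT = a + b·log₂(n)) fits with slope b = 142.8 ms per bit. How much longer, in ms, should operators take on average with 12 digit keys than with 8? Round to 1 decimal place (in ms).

83.5 ms

ΔRT = (a + b log₂ n₂) − (a + b log₂ n₁) = b·(log₂ n₂ − log₂ n₁).
log₂(12) − log₂(8) = 3.5850 − 3 = 0.5850.
ΔRT = 142.8 × 0.5850 = 83.533 ms.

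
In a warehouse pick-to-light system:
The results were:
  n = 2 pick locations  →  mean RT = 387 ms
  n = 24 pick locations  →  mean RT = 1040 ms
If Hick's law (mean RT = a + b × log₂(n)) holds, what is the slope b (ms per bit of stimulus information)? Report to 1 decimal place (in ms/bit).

182.1 ms/bit

Slope: b = (1040 − 387) / (log₂ 24 − log₂ 2) = 653/3.5850 = 182.150 ms/bit.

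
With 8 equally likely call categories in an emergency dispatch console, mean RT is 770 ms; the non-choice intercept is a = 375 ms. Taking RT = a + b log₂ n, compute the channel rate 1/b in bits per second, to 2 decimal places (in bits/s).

7.59 bits/s

b = (770 − 375)/log₂ 8 = 395/3 = 131.667 ms per bit = 0.13167 s/bit; the reciprocal is 7.595 bits/s.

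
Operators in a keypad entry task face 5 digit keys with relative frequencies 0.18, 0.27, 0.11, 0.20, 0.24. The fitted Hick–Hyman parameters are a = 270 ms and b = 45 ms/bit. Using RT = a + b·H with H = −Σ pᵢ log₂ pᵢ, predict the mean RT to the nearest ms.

H = 0.18·log₂(1/0.18) + 0.27·log₂(1/0.27) + 0.11·log₂(1/0.11) + 0.20·log₂(1/0.20) + 0.24·log₂(1/0.24) = 2.2641 bits.
RT = 270 + 45 × 2.2641 = 371.89 ms.

372 ms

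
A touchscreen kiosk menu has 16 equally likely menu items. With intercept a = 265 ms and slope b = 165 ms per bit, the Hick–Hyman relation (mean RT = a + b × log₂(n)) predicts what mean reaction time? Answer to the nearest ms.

log₂(16) = 4 bits, so RT = 265 + 165 × 4 ≈ 925.000 ms.

925 ms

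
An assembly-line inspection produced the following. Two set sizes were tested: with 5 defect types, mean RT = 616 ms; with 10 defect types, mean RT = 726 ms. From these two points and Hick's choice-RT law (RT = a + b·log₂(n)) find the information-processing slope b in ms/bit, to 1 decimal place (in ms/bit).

The slope on a log₂ axis is (726 − 616) / (3.3219 − 2.3219) = 110.000 ms/bit.

110.0 ms/bit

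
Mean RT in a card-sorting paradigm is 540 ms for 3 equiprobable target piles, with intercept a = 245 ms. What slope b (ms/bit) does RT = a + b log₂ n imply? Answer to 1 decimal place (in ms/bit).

186.1 ms/bit

b = (540 − 245) / log₂(3) = 295 / 1.5850 = 186.124 ms/bit.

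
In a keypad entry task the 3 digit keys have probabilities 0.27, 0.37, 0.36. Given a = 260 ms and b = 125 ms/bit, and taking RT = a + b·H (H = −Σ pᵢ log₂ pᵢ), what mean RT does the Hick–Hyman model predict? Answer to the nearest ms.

H = 0.27·log₂(1/0.27) + 0.37·log₂(1/0.37) + 0.36·log₂(1/0.36) = 1.5714 bits.
RT = 260 + 125 × 1.5714 = 456.42 ms.

456 ms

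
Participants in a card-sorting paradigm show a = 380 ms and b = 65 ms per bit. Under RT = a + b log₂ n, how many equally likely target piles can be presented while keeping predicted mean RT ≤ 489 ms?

3

Set 380 + 65·log₂ n ≤ 489 → log₂ n ≤ (489 − 380)/65 = 1.6769.
So n ≤ 2^1.6769 = 3.197; the largest integer n is 3.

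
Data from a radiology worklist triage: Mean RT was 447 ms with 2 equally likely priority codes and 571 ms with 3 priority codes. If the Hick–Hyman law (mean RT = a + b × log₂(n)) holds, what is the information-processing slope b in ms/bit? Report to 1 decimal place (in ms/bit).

212.0 ms/bit

b = (RT₂ − RT₁)/(log₂ n₂ − log₂ n₁) = (571 − 447)/(1.5850 − 1) = 211.979 ms/bit.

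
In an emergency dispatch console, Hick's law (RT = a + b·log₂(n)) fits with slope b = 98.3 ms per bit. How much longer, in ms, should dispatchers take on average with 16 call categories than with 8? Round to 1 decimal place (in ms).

98.3 ms

The intercept a cancels: ΔRT = b·(log₂ n₂ − log₂ n₁) = b·log₂(n₂/n₁).
log₂(16) − log₂(8) = log₂(16/8) = log₂(2) = 1.
ΔRT = 98.3 × 1.0000 = 98.300 ms.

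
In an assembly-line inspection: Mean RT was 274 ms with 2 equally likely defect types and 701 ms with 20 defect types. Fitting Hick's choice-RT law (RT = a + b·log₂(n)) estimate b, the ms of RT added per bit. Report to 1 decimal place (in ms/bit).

Slope: b = (701 − 274) / (log₂ 20 − log₂ 2) = 427/3.3219 = 128.540 ms/bit.

128.5 ms/bit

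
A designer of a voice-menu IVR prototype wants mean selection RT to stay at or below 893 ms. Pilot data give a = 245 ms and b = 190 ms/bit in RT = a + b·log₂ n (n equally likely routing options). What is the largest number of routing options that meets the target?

190·log₂ n ≤ 893 − 245 = 648, giving log₂ n ≤ 3.4105 and n ≤ 10.633. The largest whole number is 10.

10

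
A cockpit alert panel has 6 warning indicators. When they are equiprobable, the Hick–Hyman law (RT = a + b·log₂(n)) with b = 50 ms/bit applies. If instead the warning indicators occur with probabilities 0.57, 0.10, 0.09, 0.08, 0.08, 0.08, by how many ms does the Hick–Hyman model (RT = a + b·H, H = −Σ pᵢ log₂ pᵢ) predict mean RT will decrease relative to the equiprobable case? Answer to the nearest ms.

The RT saving is b·ΔH. Equiprobable H₀ = log₂(6) = 2.5850 bits; with the given probabilities H = 1.9816 bits.
b·(H₀ − H) = 50 × (2.5850 − 1.9816) = 30.17 ms.

30 ms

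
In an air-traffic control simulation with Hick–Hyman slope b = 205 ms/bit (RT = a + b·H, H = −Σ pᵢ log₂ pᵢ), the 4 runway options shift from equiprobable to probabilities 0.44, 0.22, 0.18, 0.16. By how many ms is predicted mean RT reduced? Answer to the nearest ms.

27 ms

The RT saving is b·ΔH. Equiprobable H₀ = log₂(4) = 2.0000 bits; with the given probabilities H = 1.8700 bits.
b·(H₀ − H) = 205 × (2.0000 − 1.8700) = 26.64 ms.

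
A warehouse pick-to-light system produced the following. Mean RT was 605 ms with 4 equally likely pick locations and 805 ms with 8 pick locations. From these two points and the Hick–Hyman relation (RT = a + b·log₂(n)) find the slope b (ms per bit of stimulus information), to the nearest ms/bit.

200 ms/bit

b = (RT₂ − RT₁)/(log₂ n₂ − log₂ n₁) = (805 − 605)/(3 − 2) = 200 ms/bit.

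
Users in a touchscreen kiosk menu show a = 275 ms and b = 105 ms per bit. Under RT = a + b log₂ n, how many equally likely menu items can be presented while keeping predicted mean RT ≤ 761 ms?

105·log₂ n ≤ 761 − 275 = 486, giving log₂ n ≤ 4.6286 and n ≤ 24.737. The largest whole number is 24.

24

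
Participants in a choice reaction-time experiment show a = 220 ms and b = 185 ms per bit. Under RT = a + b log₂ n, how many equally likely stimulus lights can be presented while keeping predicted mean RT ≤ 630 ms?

4

Information budget: (630 − 220)/185 = 2.2162 bits, so n ≤ 2^2.2162 = 4.647 → at most 4.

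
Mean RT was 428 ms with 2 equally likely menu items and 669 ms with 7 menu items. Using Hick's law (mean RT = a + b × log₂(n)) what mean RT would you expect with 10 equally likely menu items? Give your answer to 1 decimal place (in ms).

737.6 ms

Solve the two-equation system in a and b:
  b = (669 − 428) / (log₂ 7 − log₂ 2) = 241 / (2.8074 − 1) = 133.344 ms/bit
  a = 428 − 133.344 × 1 = 294.656 ms
Then RT(10) = 294.656 + 133.344 × log₂ 10 = 294.656 + 133.344 × 3.3219 ≈ 737.615 ms.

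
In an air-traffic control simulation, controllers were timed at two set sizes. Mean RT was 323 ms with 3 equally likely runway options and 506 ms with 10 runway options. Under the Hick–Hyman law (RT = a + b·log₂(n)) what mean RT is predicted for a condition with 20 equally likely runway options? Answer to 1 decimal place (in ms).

611.4 ms

Fit slope and intercept:
  b = (506 − 323) / (log₂ 10 − log₂ 3) = 183 / (3.3219 − 1.5850) = 105.356 ms/bit
  a = 323 − 105.356 × 1.5850 = 156.014 ms
Then RT(20) = 156.014 + 105.356 × log₂ 20 = 156.014 + 105.356 × 4.3219 ≈ 611.356 ms.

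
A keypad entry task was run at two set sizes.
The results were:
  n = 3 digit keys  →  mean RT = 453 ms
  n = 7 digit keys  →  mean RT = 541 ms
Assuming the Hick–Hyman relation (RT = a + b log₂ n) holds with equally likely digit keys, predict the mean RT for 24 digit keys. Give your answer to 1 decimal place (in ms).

RT is linear in log₂ n, so two points fix the line:
  b = (541 − 453) / (log₂ 7 − log₂ 3) = 88 / (2.8074 − 1.5850) = 71.990 ms/bit
  a = 453 − 71.990 × 1.5850 = 338.899 ms
Then RT(24) = 338.899 + 71.990 × log₂ 24 = 338.899 + 71.990 × 4.5850 ≈ 668.970 ms.

669.0 ms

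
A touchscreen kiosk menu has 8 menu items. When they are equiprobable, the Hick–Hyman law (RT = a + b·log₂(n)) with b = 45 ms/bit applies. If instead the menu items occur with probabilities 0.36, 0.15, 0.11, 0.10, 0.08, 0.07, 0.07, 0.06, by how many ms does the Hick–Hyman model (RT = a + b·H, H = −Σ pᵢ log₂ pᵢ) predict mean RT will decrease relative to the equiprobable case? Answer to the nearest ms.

14 ms

The RT saving is b·ΔH. Equiprobable H₀ = log₂(8) = 3.0000 bits; with the given probabilities H = 2.6958 bits.
b·(H₀ − H) = 45 × (3.0000 − 2.6958) = 13.69 ms.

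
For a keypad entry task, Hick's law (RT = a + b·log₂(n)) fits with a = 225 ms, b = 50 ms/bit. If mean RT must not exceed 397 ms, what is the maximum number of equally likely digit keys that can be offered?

Set 225 + 50·log₂ n ≤ 397 → log₂ n ≤ (397 − 225)/50 = 3.4400.
So n ≤ 2^3.4400 = 10.853; the largest integer n is 10.

10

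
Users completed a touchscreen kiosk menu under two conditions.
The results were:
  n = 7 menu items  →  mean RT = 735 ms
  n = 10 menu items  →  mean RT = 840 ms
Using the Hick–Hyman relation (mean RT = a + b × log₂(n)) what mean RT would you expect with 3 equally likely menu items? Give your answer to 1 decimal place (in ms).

RT is linear in log₂ n, so two points fix the line:
  b = (840 − 735) / (log₂ 10 − log₂ 7) = 105 / (3.3219 − 2.8074) = 204.053 ms/bit
  a = 735 − 204.053 × 2.8074 = 162.152 ms
Then RT(3) = 162.152 + 204.053 × log₂ 3 = 162.152 + 204.053 × 1.5850 ≈ 485.568 ms.

485.6 ms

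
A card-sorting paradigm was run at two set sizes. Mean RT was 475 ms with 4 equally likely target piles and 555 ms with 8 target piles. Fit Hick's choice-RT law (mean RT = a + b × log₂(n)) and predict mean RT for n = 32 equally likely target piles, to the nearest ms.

715 ms

Solve the two-equation system in a and b:
  b = (555 − 475) / (log₂ 8 − log₂ 4) = 80 / (3 − 2) = 80 ms/bit
  a = 475 − 80 × 2 = 315 ms
Then RT(32) = 315 + 80 × log₂ 32 = 315 + 80 × 5 ≈ 715.000 ms.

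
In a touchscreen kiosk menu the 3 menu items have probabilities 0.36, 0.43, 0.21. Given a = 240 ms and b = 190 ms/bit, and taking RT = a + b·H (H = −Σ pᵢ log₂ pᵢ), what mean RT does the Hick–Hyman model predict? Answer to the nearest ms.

530 ms

H = 0.36·log₂(1/0.36) + 0.43·log₂(1/0.43) + 0.21·log₂(1/0.21) = 1.5270 bits.
RT = 240 + 190 × 1.5270 = 530.13 ms.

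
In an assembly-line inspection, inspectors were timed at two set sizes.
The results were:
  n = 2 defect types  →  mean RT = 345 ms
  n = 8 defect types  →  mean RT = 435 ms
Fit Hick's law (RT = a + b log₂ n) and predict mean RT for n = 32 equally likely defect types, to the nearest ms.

525 ms

With log₂ n on the abscissa the relation is linear; from the two conditions:
  b = (435 − 345) / (log₂ 8 − log₂ 2) = 90 / (3 − 1) = 45 ms/bit
  a = 345 − 45 × 1 = 300 ms
Then RT(32) = 300 + 45 × log₂ 32 = 300 + 45 × 5 ≈ 525.000 ms.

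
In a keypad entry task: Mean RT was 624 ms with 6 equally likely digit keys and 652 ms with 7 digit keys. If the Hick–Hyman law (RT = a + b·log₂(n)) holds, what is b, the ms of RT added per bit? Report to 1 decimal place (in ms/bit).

Slope: b = (652 − 624) / (log₂ 7 − log₂ 6) = 28/0.2224 = 125.904 ms/bit.

125.9 ms/bit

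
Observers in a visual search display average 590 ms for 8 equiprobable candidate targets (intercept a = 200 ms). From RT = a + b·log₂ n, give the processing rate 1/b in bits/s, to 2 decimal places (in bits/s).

Choice component = 590 − 200 = 390 ms over log₂(8) = 3 bits.
b = 390 / 3 = 130.000 ms/bit, so 1/b = 7.692 bits/s.

7.69 bits/s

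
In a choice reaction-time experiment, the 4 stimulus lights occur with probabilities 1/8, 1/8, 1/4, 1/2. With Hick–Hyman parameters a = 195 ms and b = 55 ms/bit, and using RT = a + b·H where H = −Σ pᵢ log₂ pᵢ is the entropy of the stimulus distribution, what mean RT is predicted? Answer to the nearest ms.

291 ms

H = −Σ pᵢ log₂ pᵢ = 0.125·3 + 0.125·3 + 0.25·2 + 0.5·1 = 1.750 bits.
RT = 195 + 55 × 1.750 = 291.25 ms.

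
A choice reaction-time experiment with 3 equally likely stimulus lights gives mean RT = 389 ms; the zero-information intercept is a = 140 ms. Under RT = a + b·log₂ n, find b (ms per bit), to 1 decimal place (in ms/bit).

157.1 ms/bit

b = (389 − 140) / log₂(3) = 249 / 1.5850 = 157.102 ms/bit.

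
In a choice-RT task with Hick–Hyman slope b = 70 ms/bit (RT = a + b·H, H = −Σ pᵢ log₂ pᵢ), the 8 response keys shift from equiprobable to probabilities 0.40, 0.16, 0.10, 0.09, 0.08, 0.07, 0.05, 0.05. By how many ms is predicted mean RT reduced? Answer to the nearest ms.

29 ms

Equiprobable entropy H₀ = log₂ 8 = 3.0000 bits.
Skewed entropy H = −Σ pᵢ log₂ pᵢ = 2.5889 bits.
ΔRT = b·(H₀ − H) = 70 × 0.4111 = 28.78 ms.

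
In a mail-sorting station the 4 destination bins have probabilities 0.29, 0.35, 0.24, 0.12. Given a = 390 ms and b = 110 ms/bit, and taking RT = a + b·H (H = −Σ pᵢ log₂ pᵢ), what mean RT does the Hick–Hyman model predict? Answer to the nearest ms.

H = 0.29·log₂(1/0.29) + 0.35·log₂(1/0.35) + 0.24·log₂(1/0.24) + 0.12·log₂(1/0.12) = 1.9092 bits.
RT = 390 + 110 × 1.9092 = 600.01 ms.

600 ms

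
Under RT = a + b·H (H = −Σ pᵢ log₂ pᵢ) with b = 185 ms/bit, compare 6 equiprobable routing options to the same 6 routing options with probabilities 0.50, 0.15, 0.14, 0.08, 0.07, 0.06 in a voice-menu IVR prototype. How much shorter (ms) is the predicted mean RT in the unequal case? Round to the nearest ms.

88 ms

Equiprobable entropy H₀ = log₂ 6 = 2.5850 bits.
Skewed entropy H = −Σ pᵢ log₂ pᵢ = 2.1113 bits.
ΔRT = b·(H₀ − H) = 185 × 0.4737 = 87.64 ms.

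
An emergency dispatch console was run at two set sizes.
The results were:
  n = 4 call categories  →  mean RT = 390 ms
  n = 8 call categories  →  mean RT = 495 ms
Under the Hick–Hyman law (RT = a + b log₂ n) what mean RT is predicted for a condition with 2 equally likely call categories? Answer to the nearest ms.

Solve the two-equation system in a and b:
  b = (495 − 390) / (log₂ 8 − log₂ 4) = 105 / (3 − 2) = 105 ms/bit
  a = 390 − 105 × 2 = 180 ms
Then RT(2) = 180 + 105 × log₂ 2 = 180 + 105 × 1 ≈ 285.000 ms.

285 ms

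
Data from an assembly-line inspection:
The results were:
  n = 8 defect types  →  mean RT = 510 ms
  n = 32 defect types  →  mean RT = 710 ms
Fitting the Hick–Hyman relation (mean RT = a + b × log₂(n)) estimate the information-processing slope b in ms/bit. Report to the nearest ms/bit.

100 ms/bit

The slope on a log₂ axis is (710 − 510) / (5 − 3) = 100 ms/bit.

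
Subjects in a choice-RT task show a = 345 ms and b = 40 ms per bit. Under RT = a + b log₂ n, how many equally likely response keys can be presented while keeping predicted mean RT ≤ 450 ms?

6

Information budget: (450 − 345)/40 = 2.6250 bits, so n ≤ 2^2.6250 = 6.169 → at most 6.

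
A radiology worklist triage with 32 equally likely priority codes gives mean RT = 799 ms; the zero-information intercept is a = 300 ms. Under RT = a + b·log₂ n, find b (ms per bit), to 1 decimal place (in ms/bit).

99.8 ms/bit

b = (799 − 300) / log₂(32) = 499 / 5 = 99.800 ms/bit.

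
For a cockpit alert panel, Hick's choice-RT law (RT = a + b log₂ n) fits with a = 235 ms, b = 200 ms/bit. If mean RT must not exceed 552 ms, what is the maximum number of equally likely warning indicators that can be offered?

3

Information budget: (552 − 235)/200 = 1.5850 bits, so n ≤ 2^1.5850 = 3.000 → at most 3.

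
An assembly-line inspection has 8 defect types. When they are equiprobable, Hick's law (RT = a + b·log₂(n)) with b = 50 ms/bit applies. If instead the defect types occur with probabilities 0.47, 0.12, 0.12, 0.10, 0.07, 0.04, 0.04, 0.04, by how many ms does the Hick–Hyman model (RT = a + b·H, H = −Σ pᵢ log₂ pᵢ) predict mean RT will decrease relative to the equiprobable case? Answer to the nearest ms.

The RT saving is b·ΔH. Equiprobable H₀ = log₂(8) = 3.0000 bits; with the given probabilities H = 2.4041 bits.
b·(H₀ − H) = 50 × (3.0000 − 2.4041) = 29.79 ms.

30 ms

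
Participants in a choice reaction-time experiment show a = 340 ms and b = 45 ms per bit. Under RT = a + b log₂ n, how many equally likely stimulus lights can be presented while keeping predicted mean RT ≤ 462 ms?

Set 340 + 45·log₂ n ≤ 462 → log₂ n ≤ (462 − 340)/45 = 2.7111.
So n ≤ 2^2.7111 = 6.548; the largest integer n is 6.

6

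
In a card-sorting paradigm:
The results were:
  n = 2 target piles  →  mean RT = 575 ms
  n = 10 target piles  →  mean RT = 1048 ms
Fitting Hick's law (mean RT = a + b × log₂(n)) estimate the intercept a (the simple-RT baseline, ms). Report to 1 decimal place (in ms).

The slope on a log₂ axis is (1048 − 575) / (3.3219 − 1) = 203.710 ms/bit.
Intercept: a = 575 − 203.710·log₂(2) = 371.290 ms.

371.3 ms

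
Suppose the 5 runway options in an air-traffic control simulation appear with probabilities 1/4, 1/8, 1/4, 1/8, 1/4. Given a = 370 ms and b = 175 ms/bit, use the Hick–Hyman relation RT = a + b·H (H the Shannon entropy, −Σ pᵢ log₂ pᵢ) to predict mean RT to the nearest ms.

H = −Σ pᵢ log₂ pᵢ = 0.25·2 + 0.125·3 + 0.25·2 + 0.125·3 + 0.25·2 = 2.250 bits.
RT = 370 + 175 × 2.250 = 763.75 ms.

764 ms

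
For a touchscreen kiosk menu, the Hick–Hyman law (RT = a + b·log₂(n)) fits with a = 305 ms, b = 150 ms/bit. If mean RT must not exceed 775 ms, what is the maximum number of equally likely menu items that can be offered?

8

Information budget: (775 − 305)/150 = 3.1333 bits, so n ≤ 2^3.1333 = 8.775 → at most 8.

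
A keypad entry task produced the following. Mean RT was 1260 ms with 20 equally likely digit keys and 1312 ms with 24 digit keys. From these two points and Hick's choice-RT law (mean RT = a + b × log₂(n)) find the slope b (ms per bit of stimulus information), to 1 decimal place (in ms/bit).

b = (RT₂ − RT₁)/(log₂ n₂ − log₂ n₁) = (1312 − 1260)/(4.5850 − 4.3219) = 197.693 ms/bit.

197.7 ms/bit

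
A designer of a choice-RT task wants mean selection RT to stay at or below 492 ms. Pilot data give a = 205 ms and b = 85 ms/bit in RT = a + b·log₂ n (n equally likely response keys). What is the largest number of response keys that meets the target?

10

Set 205 + 85·log₂ n ≤ 492 → log₂ n ≤ (492 − 205)/85 = 3.3765.
So n ≤ 2^3.3765 = 10.385; the largest integer n is 10.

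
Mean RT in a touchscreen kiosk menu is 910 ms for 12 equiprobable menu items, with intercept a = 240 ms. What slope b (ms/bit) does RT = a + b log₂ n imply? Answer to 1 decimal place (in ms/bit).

186.9 ms/bit

log₂(12) = 3.5850 bits.
b = (RT − a)/log₂ n = (910 − 240) / 3.5850 = 186.892 ms/bit.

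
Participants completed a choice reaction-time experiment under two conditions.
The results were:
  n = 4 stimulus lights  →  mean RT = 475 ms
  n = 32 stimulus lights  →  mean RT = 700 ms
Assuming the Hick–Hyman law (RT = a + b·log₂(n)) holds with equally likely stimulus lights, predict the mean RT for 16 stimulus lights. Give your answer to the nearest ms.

Solve the two-equation system in a and b:
  b = (700 − 475) / (log₂ 32 − log₂ 4) = 225 / (5 − 2) = 75 ms/bit
  a = 475 − 75 × 2 = 325 ms
Then RT(16) = 325 + 75 × log₂ 16 = 325 + 75 × 4 ≈ 625.000 ms.

625 ms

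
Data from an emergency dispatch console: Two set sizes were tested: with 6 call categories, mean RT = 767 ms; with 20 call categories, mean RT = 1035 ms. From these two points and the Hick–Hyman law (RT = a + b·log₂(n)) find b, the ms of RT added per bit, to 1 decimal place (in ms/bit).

Slope: b = (1035 − 767) / (log₂ 20 − log₂ 6) = 268/1.7370 = 154.292 ms/bit.

154.3 ms/bit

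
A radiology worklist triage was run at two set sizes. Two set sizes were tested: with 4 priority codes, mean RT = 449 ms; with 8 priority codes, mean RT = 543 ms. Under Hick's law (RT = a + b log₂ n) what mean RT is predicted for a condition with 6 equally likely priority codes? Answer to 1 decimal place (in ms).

504.0 ms

Fit slope and intercept:
  b = (543 − 449) / (log₂ 8 − log₂ 4) = 94 / (3 − 2) = 94.000 ms/bit
  a = 449 − 94.000 × 2 = 261.000 ms
Then RT(6) = 261.000 + 94.000 × log₂ 6 = 261.000 + 94.000 × 2.5850 ≈ 503.986 ms.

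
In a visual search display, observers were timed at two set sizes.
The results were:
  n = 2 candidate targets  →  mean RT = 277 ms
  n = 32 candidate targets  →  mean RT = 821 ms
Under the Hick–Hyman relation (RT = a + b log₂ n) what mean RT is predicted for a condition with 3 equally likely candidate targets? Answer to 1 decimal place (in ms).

With log₂ n on the abscissa the relation is linear; from the two conditions:
  b = (821 − 277) / (log₂ 32 − log₂ 2) = 544 / (5 − 1) = 136.000 ms/bit
  a = 277 − 136.000 × 1 = 141.000 ms
Then RT(3) = 141.000 + 136.000 × log₂ 3 = 141.000 + 136.000 × 1.5850 ≈ 356.555 ms.

356.6 ms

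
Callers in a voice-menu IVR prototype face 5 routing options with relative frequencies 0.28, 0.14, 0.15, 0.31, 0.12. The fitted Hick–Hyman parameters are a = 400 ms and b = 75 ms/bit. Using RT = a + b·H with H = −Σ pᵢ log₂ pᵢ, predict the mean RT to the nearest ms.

Entropy contributions −pᵢ log₂ pᵢ: 0.5142, 0.3971, 0.4105, 0.5238, 0.3671; sum H = 2.2127 bits.
RT = a + bH = 400 + 75·2.2127 = 565.96 ms.

566 ms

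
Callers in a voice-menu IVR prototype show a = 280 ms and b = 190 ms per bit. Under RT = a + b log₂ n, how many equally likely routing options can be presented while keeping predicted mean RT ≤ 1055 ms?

16

Information budget: (1055 − 280)/190 = 4.0789 bits, so n ≤ 2^4.0789 = 16.900 → at most 16.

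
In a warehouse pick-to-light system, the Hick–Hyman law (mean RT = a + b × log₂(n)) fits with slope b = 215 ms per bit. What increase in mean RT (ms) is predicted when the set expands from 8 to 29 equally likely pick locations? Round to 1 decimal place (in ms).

399.5 ms

ΔRT = (a + b log₂ n₂) − (a + b log₂ n₁) = b·(log₂ n₂ − log₂ n₁).
log₂(29) − log₂(8) = 4.8580 − 3 = 1.8580.
ΔRT = 215 × 1.8580 = 399.466 ms.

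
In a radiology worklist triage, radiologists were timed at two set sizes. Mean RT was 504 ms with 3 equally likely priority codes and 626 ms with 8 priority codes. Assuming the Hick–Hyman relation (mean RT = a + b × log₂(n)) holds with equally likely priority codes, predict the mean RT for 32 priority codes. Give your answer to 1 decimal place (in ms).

798.4 ms

RT is linear in log₂ n, so two points fix the line:
  b = (626 − 504) / (log₂ 8 − log₂ 3) = 122 / (3 − 1.5850) = 86.217 ms/bit
  a = 504 − 86.217 × 1.5850 = 367.350 ms
Then RT(32) = 367.350 + 86.217 × log₂ 32 = 367.350 + 86.217 × 5 ≈ 798.434 ms.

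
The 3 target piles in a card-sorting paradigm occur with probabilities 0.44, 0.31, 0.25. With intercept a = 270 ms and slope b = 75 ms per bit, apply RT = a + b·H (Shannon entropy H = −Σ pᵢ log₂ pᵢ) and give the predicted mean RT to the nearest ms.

Entropy contributions −pᵢ log₂ pᵢ: 0.5211, 0.5238, 0.5000; sum H = 1.5449 bits.
RT = a + bH = 270 + 75·1.5449 = 385.87 ms.

386 ms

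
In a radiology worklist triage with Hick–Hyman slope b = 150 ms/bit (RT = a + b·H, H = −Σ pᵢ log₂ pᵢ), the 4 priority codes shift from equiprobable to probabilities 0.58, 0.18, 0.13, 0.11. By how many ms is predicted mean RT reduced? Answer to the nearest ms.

55 ms

The RT saving is b·ΔH. Equiprobable H₀ = log₂(4) = 2.0000 bits; with the given probabilities H = 1.6340 bits.
b·(H₀ − H) = 150 × (2.0000 − 1.6340) = 54.89 ms.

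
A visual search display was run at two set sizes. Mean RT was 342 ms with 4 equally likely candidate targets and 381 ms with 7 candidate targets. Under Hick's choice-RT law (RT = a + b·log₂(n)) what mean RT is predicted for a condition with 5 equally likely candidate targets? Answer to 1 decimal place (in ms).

RT is linear in log₂ n, so two points fix the line:
  b = (381 − 342) / (log₂ 7 − log₂ 4) = 39 / (2.8074 − 2) = 48.306 ms/bit
  a = 342 − 48.306 × 2 = 245.388 ms
Then RT(5) = 245.388 + 48.306 × log₂ 5 = 245.388 + 48.306 × 2.3219 ≈ 357.551 ms.

357.6 ms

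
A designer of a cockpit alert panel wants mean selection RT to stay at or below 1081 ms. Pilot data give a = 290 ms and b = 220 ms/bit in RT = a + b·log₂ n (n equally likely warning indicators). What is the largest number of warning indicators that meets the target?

12

Set 290 + 220·log₂ n ≤ 1081 → log₂ n ≤ (1081 − 290)/220 = 3.5955.
So n ≤ 2^3.5955 = 12.088; the largest integer n is 12.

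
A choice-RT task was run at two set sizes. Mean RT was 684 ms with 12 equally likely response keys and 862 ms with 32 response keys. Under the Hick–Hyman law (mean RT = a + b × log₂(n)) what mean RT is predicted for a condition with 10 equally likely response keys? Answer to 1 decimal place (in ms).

With log₂ n on the abscissa the relation is linear; from the two conditions:
  b = (862 − 684) / (log₂ 32 − log₂ 12) = 178 / (5 − 3.5850) = 125.792 ms/bit
  a = 684 − 125.792 × 3.5850 = 233.041 ms
Then RT(10) = 233.041 + 125.792 × log₂ 10 = 233.041 + 125.792 × 3.3219 ≈ 650.912 ms.

650.9 ms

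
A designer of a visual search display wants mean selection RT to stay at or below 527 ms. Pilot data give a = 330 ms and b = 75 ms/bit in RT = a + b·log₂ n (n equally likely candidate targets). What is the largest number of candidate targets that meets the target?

6

75·log₂ n ≤ 527 − 330 = 197, giving log₂ n ≤ 2.6267 and n ≤ 6.176. The largest whole number is 6.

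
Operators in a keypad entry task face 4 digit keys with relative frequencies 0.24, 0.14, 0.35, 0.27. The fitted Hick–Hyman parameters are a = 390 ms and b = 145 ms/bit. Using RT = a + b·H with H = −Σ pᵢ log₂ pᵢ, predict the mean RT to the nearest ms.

670 ms

Entropy contributions −pᵢ log₂ pᵢ: 0.4941, 0.3971, 0.5301, 0.5100; sum H = 1.9314 bits.
RT = a + bH = 390 + 145·1.9314 = 670.05 ms.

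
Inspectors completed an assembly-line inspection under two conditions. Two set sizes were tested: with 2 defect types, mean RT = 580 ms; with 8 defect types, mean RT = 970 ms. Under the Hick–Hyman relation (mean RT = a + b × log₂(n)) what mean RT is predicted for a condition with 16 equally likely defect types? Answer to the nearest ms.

Solve the two-equation system in a and b:
  b = (970 − 580) / (log₂ 8 − log₂ 2) = 390 / (3 − 1) = 195 ms/bit
  a = 580 − 195 × 1 = 385 ms
Then RT(16) = 385 + 195 × log₂ 16 = 385 + 195 × 4 ≈ 1165.000 ms.

1165 ms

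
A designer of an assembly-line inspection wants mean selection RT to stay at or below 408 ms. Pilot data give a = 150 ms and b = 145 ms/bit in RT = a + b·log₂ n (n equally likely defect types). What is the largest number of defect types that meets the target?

3

145·log₂ n ≤ 408 − 150 = 258, giving log₂ n ≤ 1.7793 and n ≤ 3.433. The largest whole number is 3.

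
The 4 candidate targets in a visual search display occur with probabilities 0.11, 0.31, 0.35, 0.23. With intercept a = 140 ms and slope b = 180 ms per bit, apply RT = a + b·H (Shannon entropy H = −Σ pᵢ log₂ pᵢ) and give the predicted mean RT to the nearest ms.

481 ms

Entropy contributions −pᵢ log₂ pᵢ: 0.3503, 0.5238, 0.5301, 0.4877; sum H = 1.8918 bits.
RT = a + bH = 140 + 180·1.8918 = 480.53 ms.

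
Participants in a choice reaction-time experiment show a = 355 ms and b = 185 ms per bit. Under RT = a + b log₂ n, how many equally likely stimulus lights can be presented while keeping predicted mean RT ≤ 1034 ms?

Set 355 + 185·log₂ n ≤ 1034 → log₂ n ≤ (1034 − 355)/185 = 3.6703.
So n ≤ 2^3.6703 = 12.731; the largest integer n is 12.

12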